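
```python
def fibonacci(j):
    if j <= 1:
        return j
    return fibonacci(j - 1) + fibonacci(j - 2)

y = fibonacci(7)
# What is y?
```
Call trace (a repeated sub-call is expanded the first time; later identical calls just restate its return value):
fibonacci(j=7)
  fibonacci(j=6)
    fibonacci(j=5)
      fibonacci(j=4)
        fibonacci(j=3)
          fibonacci(j=2)
            fibonacci(j=1)
            -> return 1
            fibonacci(j=0)
            -> return 0
          -> return 1
          fibonacci(j=1)
          -> return 1
        -> return 2
        fibonacci(j=2) -> return 1  (same call as traced above)
      -> return 3
      fibonacci(j=3) -> return 2  (same call as traced above)
    -> return 5
    fibonacci(j=4) -> return 3  (same call as traced above)
  -> return 8
  fibonacci(j=5) -> return 5  (same call as traced above)
-> return 13

Final answer: 13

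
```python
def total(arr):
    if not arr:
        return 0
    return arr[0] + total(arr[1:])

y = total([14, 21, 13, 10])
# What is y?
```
Call trace:
total(arr=[14, 21, 13, 10])
  total(arr=[21, 13, 10])
    total(arr=[13, 10])
      total(arr=[10])
        total(arr=[])
        -> return 0
      -> return 10
    -> return 23
  -> return 44
-> return 58

Final answer: 58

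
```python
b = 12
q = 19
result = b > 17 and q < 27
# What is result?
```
Trace:
  b=12
  b=12, q=19
  b=12, q=19, result=False

Final answer: False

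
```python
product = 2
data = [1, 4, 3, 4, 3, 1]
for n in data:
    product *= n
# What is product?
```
Trace:
  product=2
  product=2, n=1
  product=8, n=4
  product=24, n=3
  product=96, n=4
  product=288, n=3
  product=288, n=1

Final answer: 288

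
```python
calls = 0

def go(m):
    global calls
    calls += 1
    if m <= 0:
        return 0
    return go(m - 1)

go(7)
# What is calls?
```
Call trace:
go(m=7)
  go(m=6)
    go(m=5)
      go(m=4)
        go(m=3)
          go(m=2)
            go(m=1)
              go(m=0)
              -> return 0
            -> return 0
          -> return 0
        -> return 0
      -> return 0
    -> return 0
  -> return 0
-> return 0

calls is incremented once per call. go is entered once for each m = 7, 6, 5, 4, 3, 2, 1, 0 (the m <= 0 call returns without recursing), i.e. 7 + 1 calls.
calls = 8

Final answer: 8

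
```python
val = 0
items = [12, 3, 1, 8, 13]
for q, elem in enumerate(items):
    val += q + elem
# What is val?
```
Trace:
  val=0
  val=12, q=0, elem=12
  val=16, q=1, elem=3
  val=19, q=2, elem=1
  val=30, q=3, elem=8
  val=47, q=4, elem=13

Final answer: 47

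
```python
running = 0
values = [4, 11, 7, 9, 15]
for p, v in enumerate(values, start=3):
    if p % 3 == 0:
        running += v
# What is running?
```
Trace:
  running=0
  running=4, p=3, v=4
  running=4, p=4, v=11
  running=4, p=5, v=7
  running=13, p=6, v=9
  running=13, p=7, v=15

Final answer: 13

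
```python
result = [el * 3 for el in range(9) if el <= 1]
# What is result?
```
Trace:
  el=0
  el=1
  el=2
  el=3
  el=4
  el=5
  el=6
  el=7
  el=8
  result=[0, 3]

Final answer: [0, 3]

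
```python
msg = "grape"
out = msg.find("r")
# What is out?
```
Trace:
  msg='grape'
  msg='grape', out=1

Final answer: 1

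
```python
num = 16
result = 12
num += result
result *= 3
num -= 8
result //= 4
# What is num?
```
Trace:
  num=16
  num=16, result=12
  num=28, result=12
  num=28, result=36
  num=20, result=36
  num=20, result=9

Final answer: 20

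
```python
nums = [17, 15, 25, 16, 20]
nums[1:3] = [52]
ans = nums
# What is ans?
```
Trace:
  nums=[17, 15, 25, 16, 20]
  nums=[17, 52, 16, 20]
  nums=[17, 52, 16, 20], ans=[17, 52, 16, 20]

Final answer: [17, 52, 16, 20]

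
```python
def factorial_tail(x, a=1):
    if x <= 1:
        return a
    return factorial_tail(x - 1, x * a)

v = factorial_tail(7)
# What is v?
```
Call trace:
factorial_tail(x=7, a=1)
  factorial_tail(x=6, a=7)
    factorial_tail(x=5, a=42)
      factorial_tail(x=4, a=210)
        factorial_tail(x=3, a=840)
          factorial_tail(x=2, a=2520)
            factorial_tail(x=1, a=5040)
            -> return 5040
          -> return 5040
        -> return 5040
      -> return 5040
    -> return 5040
  -> return 5040
-> return 5040

Final answer: 5040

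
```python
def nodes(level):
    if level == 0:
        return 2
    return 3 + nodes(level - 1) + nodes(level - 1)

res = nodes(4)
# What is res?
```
Call trace (a repeated sub-call is expanded the first time; later identical calls just restate its return value):
nodes(level=4)
  nodes(level=3)
    nodes(level=2)
      nodes(level=1)
        nodes(level=0)
        -> return 2
        nodes(level=0)
        -> return 2
      -> return 7
      nodes(level=1) -> return 7  (same call as traced above)
    -> return 17
    nodes(level=2) -> return 17  (same call as traced above)
  -> return 37
  nodes(level=3) -> return 37  (same call as traced above)
-> return 77

Final answer: 77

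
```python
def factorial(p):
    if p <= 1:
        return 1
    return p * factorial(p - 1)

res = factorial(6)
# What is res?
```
Call trace:
factorial(p=6)
  factorial(p=5)
    factorial(p=4)
      factorial(p=3)
        factorial(p=2)
          factorial(p=1)
          -> return 1
        -> return 2
      -> return 6
    -> return 24
  -> return 120
-> return 720

Final answer: 720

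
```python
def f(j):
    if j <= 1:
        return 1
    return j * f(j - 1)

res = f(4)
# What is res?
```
Call trace:
f(j=4)
  f(j=3)
    f(j=2)
      f(j=1)
      -> return 1
    -> return 2
  -> return 6
-> return 24

Final answer: 24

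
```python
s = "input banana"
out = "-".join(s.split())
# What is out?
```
Trace:
  s='input banana'
  s='input banana', out='input-banana'

Final answer: 'input-banana'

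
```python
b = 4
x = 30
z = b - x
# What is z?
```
Trace:
  b=4
  b=4, x=30
  b=4, x=30, z=-26

Final answer: -26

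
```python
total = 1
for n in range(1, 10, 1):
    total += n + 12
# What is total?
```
Trace:
  total=1
  total=14, n=1
  total=28, n=2
  total=43, n=3
  total=59, n=4
  total=76, n=5
  total=94, n=6
  total=113, n=7
  total=133, n=8
  total=154, n=9

Final answer: 154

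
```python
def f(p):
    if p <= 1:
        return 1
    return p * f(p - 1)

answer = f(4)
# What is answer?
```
Call trace:
f(p=4)
  f(p=3)
    f(p=2)
      f(p=1)
      -> return 1
    -> return 2
  -> return 6
-> return 24

Final answer: 24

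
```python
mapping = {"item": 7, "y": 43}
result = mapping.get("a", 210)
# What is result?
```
Trace:
  mapping={'item': 7, 'y': 43}
  mapping={'item': 7, 'y': 43}, result=210

Final answer: 210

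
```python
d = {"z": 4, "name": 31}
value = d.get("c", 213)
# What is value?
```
Trace:
  d={'z': 4, 'name': 31}
  d={'z': 4, 'name': 31}, value=213

Final answer: 213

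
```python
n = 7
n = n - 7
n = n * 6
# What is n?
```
Trace:
  n=7
  n=0
  n=0

Final answer: 0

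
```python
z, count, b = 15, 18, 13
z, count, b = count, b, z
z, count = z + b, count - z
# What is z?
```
Trace:
  z=15, count=18, b=13
  z=18, count=13, b=15
  z=33, count=-5, b=15

Final answer: 33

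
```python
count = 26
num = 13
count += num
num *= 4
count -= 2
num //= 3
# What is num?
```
Trace:
  count=26
  count=26, num=13
  count=39, num=13
  count=39, num=52
  count=37, num=52
  count=37, num=17

Final answer: 17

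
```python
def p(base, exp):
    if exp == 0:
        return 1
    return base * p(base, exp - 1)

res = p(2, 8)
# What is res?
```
Call trace:
p(base=2, exp=8)
  p(base=2, exp=7)
    p(base=2, exp=6)
      p(base=2, exp=5)
        p(base=2, exp=4)
          p(base=2, exp=3)
            p(base=2, exp=2)
              p(base=2, exp=1)
                p(base=2, exp=0)
                -> return 1
              -> return 2
            -> return 4
          -> return 8
        -> return 16
      -> return 32
    -> return 64
  -> return 128
-> return 256

Final answer: 256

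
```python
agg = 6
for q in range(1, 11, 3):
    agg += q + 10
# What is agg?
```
Trace:
  agg=6
  agg=17, q=1
  agg=31, q=4
  agg=48, q=7
  agg=68, q=10

Final answer: 68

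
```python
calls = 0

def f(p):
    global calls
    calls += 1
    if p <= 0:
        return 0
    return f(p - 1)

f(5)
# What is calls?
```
Call trace:
f(p=5)
  f(p=4)
    f(p=3)
      f(p=2)
        f(p=1)
          f(p=0)
          -> return 0
        -> return 0
      -> return 0
    -> return 0
  -> return 0
-> return 0

calls is incremented once per call. f is entered once for each p = 5, 4, 3, 2, 1, 0 (the p <= 0 call returns without recursing), i.e. 5 + 1 calls.
calls = 6

Final answer: 6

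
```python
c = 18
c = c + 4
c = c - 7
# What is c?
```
Trace:
  c=18
  c=22
  c=15

Final answer: 15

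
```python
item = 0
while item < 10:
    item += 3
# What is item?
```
Trace:
  item=0
  item=3
  item=6
  item=9
  item=12

Final answer: 12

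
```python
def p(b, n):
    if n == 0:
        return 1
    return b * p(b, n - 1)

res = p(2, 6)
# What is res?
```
Call trace:
p(b=2, n=6)
  p(b=2, n=5)
    p(b=2, n=4)
      p(b=2, n=3)
        p(b=2, n=2)
          p(b=2, n=1)
            p(b=2, n=0)
            -> return 1
          -> return 2
        -> return 4
      -> return 8
    -> return 16
  -> return 32
-> return 64

Final answer: 64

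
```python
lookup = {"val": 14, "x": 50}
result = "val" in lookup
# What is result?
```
Trace:
  lookup={'val': 14, 'x': 50}
  lookup={'val': 14, 'x': 50}, result=True

Final answer: True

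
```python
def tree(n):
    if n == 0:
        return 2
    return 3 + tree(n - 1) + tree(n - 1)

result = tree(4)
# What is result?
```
Call trace (a repeated sub-call is expanded the first time; later identical calls just restate its return value):
tree(n=4)
  tree(n=3)
    tree(n=2)
      tree(n=1)
        tree(n=0)
        -> return 2
        tree(n=0)
        -> return 2
      -> return 7
      tree(n=1) -> return 7  (same call as traced above)
    -> return 17
    tree(n=2) -> return 17  (same call as traced above)
  -> return 37
  tree(n=3) -> return 37  (same call as traced above)
-> return 77

Final answer: 77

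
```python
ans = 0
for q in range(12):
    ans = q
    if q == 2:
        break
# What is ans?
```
Trace:
  ans=0
  ans=0, q=0
  ans=1, q=1
  ans=2, q=2

Final answer: 2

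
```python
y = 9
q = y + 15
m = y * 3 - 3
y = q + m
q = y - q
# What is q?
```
Trace:
  y=9
  y=9, q=24
  y=9, q=24, m=24
  y=48, q=24, m=24
  y=48, q=24, m=24

Final answer: 24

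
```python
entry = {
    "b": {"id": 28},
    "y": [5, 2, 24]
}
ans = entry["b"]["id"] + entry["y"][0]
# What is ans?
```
Trace:
  entry={'b': {'id': 28}, 'y': [5, 2, 24]}
  entry={'b': {'id': 28}, 'y': [5, 2, 24]}, ans=33

Final answer: 33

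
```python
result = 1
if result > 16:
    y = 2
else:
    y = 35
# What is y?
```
Trace:
  result=1
  result=1, y=35

Final answer: 35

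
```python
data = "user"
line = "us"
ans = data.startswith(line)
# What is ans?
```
Trace:
  data='user'
  data='user', line='us'
  data='user', line='us', ans=True

Final answer: True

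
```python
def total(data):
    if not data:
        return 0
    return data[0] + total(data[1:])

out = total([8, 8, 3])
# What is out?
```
Call trace:
total(data=[8, 8, 3])
  total(data=[8, 3])
    total(data=[3])
      total(data=[])
      -> return 0
    -> return 3
  -> return 11
-> return 19

Final answer: 19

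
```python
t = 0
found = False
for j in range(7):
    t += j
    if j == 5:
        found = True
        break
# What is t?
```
Trace:
  t=0
  t=0, found=False
  t=0, found=False, j=0
  t=1, found=False, j=1
  t=3, found=False, j=2
  t=6, found=False, j=3
  t=10, found=False, j=4
  t=15, found=True, j=5

Final answer: 15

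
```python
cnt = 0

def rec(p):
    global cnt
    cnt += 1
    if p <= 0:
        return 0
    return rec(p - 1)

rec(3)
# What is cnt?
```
Call trace:
rec(p=3)
  rec(p=2)
    rec(p=1)
      rec(p=0)
      -> return 0
    -> return 0
  -> return 0
-> return 0

cnt is incremented once per call. rec is entered once for each p = 3, 2, 1, 0 (the p <= 0 call returns without recursing), i.e. 3 + 1 calls.
cnt = 4

Final answer: 4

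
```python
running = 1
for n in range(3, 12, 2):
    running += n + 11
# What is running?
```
Trace:
  running=1
  running=15, n=3
  running=31, n=5
  running=49, n=7
  running=69, n=9
  running=91, n=11

Final answer: 91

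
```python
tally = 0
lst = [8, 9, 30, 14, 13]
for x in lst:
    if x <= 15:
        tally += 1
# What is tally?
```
Trace:
  tally=0
  tally=1, x=8
  tally=2, x=9
  tally=2, x=30
  tally=3, x=14
  tally=4, x=13

Final answer: 4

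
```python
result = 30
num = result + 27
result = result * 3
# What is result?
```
Trace:
  result=30
  result=30, num=57
  result=90, num=57

Final answer: 90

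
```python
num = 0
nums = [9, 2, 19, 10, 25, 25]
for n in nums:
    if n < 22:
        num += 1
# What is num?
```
Trace:
  num=0
  num=1, n=9
  num=2, n=2
  num=3, n=19
  num=4, n=10
  num=4, n=25
  num=4, n=25

Final answer: 4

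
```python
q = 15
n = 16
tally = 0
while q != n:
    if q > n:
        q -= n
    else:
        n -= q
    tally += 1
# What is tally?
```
Trace:
  q=15
  q=15, n=16
  q=15, n=16, tally=0
  q=15, n=1, tally=1
  q=14, n=1, tally=2
  q=13, n=1, tally=3
  q=12, n=1, tally=4
  q=11, n=1, tally=5
  q=10, n=1, tally=6
  q=9, n=1, tally=7
  q=8, n=1, tally=8
  q=7, n=1, tally=9
  q=6, n=1, tally=10
  q=5, n=1, tally=11
  q=4, n=1, tally=12
  q=3, n=1, tally=13
  q=2, n=1, tally=14
  q=1, n=1, tally=15

Final answer: 15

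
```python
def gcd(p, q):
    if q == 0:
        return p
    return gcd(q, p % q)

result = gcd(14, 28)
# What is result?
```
Call trace:
gcd(p=14, q=28)
  gcd(p=28, q=14)
    gcd(p=14, q=0)
    -> return 14
  -> return 14
-> return 14

Final answer: 14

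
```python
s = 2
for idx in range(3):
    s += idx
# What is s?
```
Trace:
  s=2
  s=2, idx=0
  s=3, idx=1
  s=5, idx=2

Final answer: 5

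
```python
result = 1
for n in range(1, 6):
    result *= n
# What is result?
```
Trace:
  result=1
  result=1, n=1
  result=2, n=2
  result=6, n=3
  result=24, n=4
  result=120, n=5

Final answer: 120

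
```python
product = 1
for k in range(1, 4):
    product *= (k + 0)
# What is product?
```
Trace:
  product=1
  product=1, k=1
  product=2, k=2
  product=6, k=3

Final answer: 6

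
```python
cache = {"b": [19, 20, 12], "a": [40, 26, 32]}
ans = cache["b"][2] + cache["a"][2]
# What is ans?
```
Trace:
  cache={'b': [19, 20, 12], 'a': [40, 26, 32]}
  cache={'b': [19, 20, 12], 'a': [40, 26, 32]}, ans=44

Final answer: 44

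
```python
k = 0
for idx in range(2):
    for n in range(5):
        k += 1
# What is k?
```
Trace:
  k=0
  k=1, idx=0, n=0
  k=2, idx=0, n=1
  k=3, idx=0, n=2
  k=4, idx=0, n=3
  k=5, idx=0, n=4
  k=6, idx=1, n=0
  k=7, idx=1, n=1
  k=8, idx=1, n=2
  k=9, idx=1, n=3
  k=10, idx=1, n=4

Final answer: 10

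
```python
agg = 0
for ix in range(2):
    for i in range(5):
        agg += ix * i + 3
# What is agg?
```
Trace:
  agg=0
  agg=3, ix=0, i=0
  agg=6, ix=0, i=1
  agg=9, ix=0, i=2
  agg=12, ix=0, i=3
  agg=15, ix=0, i=4
  agg=18, ix=1, i=0
  agg=22, ix=1, i=1
  agg=27, ix=1, i=2
  agg=33, ix=1, i=3
  agg=40, ix=1, i=4

Final answer: 40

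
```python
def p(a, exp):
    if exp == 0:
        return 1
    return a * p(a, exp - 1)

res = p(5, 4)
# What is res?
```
Call trace:
p(a=5, exp=4)
  p(a=5, exp=3)
    p(a=5, exp=2)
      p(a=5, exp=1)
        p(a=5, exp=0)
        -> return 1
      -> return 5
    -> return 25
  -> return 125
-> return 625

Final answer: 625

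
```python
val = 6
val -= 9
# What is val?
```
Trace:
  val=6
  val=-3

Final answer: -3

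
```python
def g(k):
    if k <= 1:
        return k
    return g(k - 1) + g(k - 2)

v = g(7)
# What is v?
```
Call trace (a repeated sub-call is expanded the first time; later identical calls just restate its return value):
g(k=7)
  g(k=6)
    g(k=5)
      g(k=4)
        g(k=3)
          g(k=2)
            g(k=1)
            -> return 1
            g(k=0)
            -> return 0
          -> return 1
          g(k=1)
          -> return 1
        -> return 2
        g(k=2) -> return 1  (same call as traced above)
      -> return 3
      g(k=3) -> return 2  (same call as traced above)
    -> return 5
    g(k=4) -> return 3  (same call as traced above)
  -> return 8
  g(k=5) -> return 5  (same call as traced above)
-> return 13

Final answer: 13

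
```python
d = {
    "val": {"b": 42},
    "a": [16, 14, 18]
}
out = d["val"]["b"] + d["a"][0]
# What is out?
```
Trace:
  d={'val': {'b': 42}, 'a': [16, 14, 18]}
  d={'val': {'b': 42}, 'a': [16, 14, 18]}, out=58

Final answer: 58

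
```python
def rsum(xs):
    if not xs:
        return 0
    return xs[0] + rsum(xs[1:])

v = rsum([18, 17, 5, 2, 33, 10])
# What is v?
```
Call trace:
rsum(xs=[18, 17, 5, 2, 33, 10])
  rsum(xs=[17, 5, 2, 33, 10])
    rsum(xs=[5, 2, 33, 10])
      rsum(xs=[2, 33, 10])
        rsum(xs=[33, 10])
          rsum(xs=[10])
            rsum(xs=[])
            -> return 0
          -> return 10
        -> return 43
      -> return 45
    -> return 50
  -> return 67
-> return 85

Final answer: 85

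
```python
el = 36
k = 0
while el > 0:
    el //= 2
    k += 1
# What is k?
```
Trace:
  el=36
  el=36, k=0
  el=18, k=1
  el=9, k=2
  el=4, k=3
  el=2, k=4
  el=1, k=5
  el=0, k=6

Final answer: 6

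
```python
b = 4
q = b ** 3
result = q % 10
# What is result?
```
Trace:
  b=4
  b=4, q=64
  b=4, q=64, result=4

Final answer: 4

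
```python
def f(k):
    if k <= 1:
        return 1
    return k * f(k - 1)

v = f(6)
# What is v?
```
Call trace:
f(k=6)
  f(k=5)
    f(k=4)
      f(k=3)
        f(k=2)
          f(k=1)
          -> return 1
        -> return 2
      -> return 6
    -> return 24
  -> return 120
-> return 720

Final answer: 720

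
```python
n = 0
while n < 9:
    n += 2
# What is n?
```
Trace:
  n=0
  n=2
  n=4
  n=6
  n=8
  n=10

Final answer: 10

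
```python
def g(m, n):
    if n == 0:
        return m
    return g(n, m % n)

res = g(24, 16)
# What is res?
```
Call trace:
g(m=24, n=16)
  g(m=16, n=8)
    g(m=8, n=0)
    -> return 8
  -> return 8
-> return 8

Final answer: 8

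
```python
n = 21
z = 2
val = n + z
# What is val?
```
Trace:
  n=21
  n=21, z=2
  n=21, z=2, val=23

Final answer: 23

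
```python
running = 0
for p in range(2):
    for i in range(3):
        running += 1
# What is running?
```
Trace:
  running=0
  running=1, p=0, i=0
  running=2, p=0, i=1
  running=3, p=0, i=2
  running=4, p=1, i=0
  running=5, p=1, i=1
  running=6, p=1, i=2

Final answer: 6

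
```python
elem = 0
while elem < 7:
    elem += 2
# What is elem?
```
Trace:
  elem=0
  elem=2
  elem=4
  elem=6
  elem=8

Final answer: 8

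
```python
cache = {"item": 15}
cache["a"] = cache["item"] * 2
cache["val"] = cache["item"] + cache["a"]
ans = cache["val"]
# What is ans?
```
Trace:
  cache={'item': 15}
  cache={'item': 15, 'a': 30}
  cache={'item': 15, 'a': 30, 'val': 45}
  cache={'item': 15, 'a': 30, 'val': 45}, ans=45

Final answer: 45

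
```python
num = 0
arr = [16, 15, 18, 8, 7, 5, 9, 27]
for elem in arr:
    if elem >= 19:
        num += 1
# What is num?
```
Trace:
  num=0
  num=0, elem=16
  num=0, elem=15
  num=0, elem=18
  num=0, elem=8
  num=0, elem=7
  num=0, elem=5
  num=0, elem=9
  num=1, elem=27

Final answer: 1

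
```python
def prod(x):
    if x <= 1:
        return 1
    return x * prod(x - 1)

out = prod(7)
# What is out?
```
Call trace:
prod(x=7)
  prod(x=6)
    prod(x=5)
      prod(x=4)
        prod(x=3)
          prod(x=2)
            prod(x=1)
            -> return 1
          -> return 2
        -> return 6
      -> return 24
    -> return 120
  -> return 720
-> return 5040

Final answer: 5040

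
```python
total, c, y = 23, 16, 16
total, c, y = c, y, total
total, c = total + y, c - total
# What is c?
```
Trace:
  total=23, c=16, y=16
  total=16, c=16, y=23
  total=39, c=0, y=23

Final answer: 0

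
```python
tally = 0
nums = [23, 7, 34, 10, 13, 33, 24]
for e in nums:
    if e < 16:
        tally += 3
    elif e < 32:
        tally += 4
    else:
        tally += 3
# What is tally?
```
Trace:
  tally=0
  tally=4, e=23
  tally=7, e=7
  tally=10, e=34
  tally=13, e=10
  tally=16, e=13
  tally=19, e=33
  tally=23, e=24

Final answer: 23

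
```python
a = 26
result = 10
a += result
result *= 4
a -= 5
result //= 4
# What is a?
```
Trace:
  a=26
  a=26, result=10
  a=36, result=10
  a=36, result=40
  a=31, result=40
  a=31, result=10

Final answer: 31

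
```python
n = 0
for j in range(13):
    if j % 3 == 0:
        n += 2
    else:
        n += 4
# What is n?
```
Trace:
  n=0
  n=2, j=0
  n=6, j=1
  n=10, j=2
  n=12, j=3
  n=16, j=4
  n=20, j=5
  n=22, j=6
  n=26, j=7
  n=30, j=8
  n=32, j=9
  n=36, j=10
  n=40, j=11
  n=42, j=12

Final answer: 42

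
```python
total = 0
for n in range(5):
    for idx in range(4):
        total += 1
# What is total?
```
Trace:
  total=0
  total=1, n=0, idx=0
  total=2, n=0, idx=1
  total=3, n=0, idx=2
  total=4, n=0, idx=3
  total=5, n=1, idx=0
  total=6, n=1, idx=1
  total=7, n=1, idx=2
  total=8, n=1, idx=3
  total=9, n=2, idx=0
  total=10, n=2, idx=1
  total=11, n=2, idx=2
  total=12, n=2, idx=3
  total=13, n=3, idx=0
  total=14, n=3, idx=1
  total=15, n=3, idx=2
  total=16, n=3, idx=3
  total=17, n=4, idx=0
  total=18, n=4, idx=1
  total=19, n=4, idx=2
  total=20, n=4, idx=3

Final answer: 20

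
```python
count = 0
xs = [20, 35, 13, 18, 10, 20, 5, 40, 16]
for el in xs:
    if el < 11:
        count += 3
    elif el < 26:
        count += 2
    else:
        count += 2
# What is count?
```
Trace:
  count=0
  count=2, el=20
  count=4, el=35
  count=6, el=13
  count=8, el=18
  count=11, el=10
  count=13, el=20
  count=16, el=5
  count=18, el=40
  count=20, el=16

Final answer: 20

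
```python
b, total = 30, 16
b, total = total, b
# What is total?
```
Trace:
  b=30, total=16
  b=16, total=30

Final answer: 30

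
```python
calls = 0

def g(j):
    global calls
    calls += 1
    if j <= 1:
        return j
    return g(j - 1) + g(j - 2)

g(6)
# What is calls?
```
Call trace (a repeated sub-call is expanded the first time; later identical calls just restate its return value):
g(j=6)
  g(j=5)
    g(j=4)
      g(j=3)
        g(j=2)
          g(j=1)
          -> return 1
          g(j=0)
          -> return 0
        -> return 1
        g(j=1)
        -> return 1
      -> return 2
      g(j=2) -> return 1  (same call as traced above)
    -> return 3
    g(j=3) -> return 2  (same call as traced above)
  -> return 5
  g(j=4) -> return 3  (same call as traced above)
-> return 8

calls is incremented once per call, so count the calls in each subtree. Let C(j) = number of calls made by g(j).
C(0) = C(1) = 1 (base case, no recursion); C(j) = 1 + C(j - 1) + C(j - 2) otherwise.
C(2) = 1 + C(1) + C(0) = 1 + 1 + 1 = 3
C(3) = 1 + C(2) + C(1) = 1 + 3 + 1 = 5
C(4) = 1 + C(3) + C(2) = 1 + 5 + 3 = 9
C(5) = 1 + C(4) + C(3) = 1 + 9 + 5 = 15
C(6) = 1 + C(5) + C(4) = 1 + 15 + 9 = 25
calls = C(6) = 25

Final answer: 25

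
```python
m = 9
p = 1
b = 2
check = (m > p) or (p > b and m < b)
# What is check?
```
Trace:
  m=9
  m=9, p=1
  m=9, p=1, b=2
  m=9, p=1, b=2, check=True

Final answer: True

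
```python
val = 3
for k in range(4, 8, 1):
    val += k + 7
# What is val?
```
Trace:
  val=3
  val=14, k=4
  val=26, k=5
  val=39, k=6
  val=53, k=7

Final answer: 53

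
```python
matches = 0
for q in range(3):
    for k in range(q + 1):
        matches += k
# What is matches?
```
Trace:
  matches=0
  matches=0, q=0, k=0
  matches=0, q=1, k=0
  matches=1, q=1, k=1
  matches=1, q=2, k=0
  matches=2, q=2, k=1
  matches=4, q=2, k=2

Final answer: 4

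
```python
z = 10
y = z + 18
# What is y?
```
Trace:
  z=10
  z=10, y=28

Final answer: 28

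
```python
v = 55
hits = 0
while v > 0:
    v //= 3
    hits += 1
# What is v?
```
Trace:
  v=55
  v=55, hits=0
  v=18, hits=1
  v=6, hits=2
  v=2, hits=3
  v=0, hits=4

Final answer: 0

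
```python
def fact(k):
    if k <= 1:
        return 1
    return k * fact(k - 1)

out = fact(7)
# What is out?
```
Call trace:
fact(k=7)
  fact(k=6)
    fact(k=5)
      fact(k=4)
        fact(k=3)
          fact(k=2)
            fact(k=1)
            -> return 1
          -> return 2
        -> return 6
      -> return 24
    -> return 120
  -> return 720
-> return 5040

Final answer: 5040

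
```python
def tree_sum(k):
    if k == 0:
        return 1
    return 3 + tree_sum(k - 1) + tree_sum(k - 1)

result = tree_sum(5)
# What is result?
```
Call trace (a repeated sub-call is expanded the first time; later identical calls just restate its return value):
tree_sum(k=5)
  tree_sum(k=4)
    tree_sum(k=3)
      tree_sum(k=2)
        tree_sum(k=1)
          tree_sum(k=0)
          -> return 1
          tree_sum(k=0)
          -> return 1
        -> return 5
        tree_sum(k=1) -> return 5  (same call as traced above)
      -> return 13
      tree_sum(k=2) -> return 13  (same call as traced above)
    -> return 29
    tree_sum(k=3) -> return 29  (same call as traced above)
  -> return 61
  tree_sum(k=4) -> return 61  (same call as traced above)
-> return 125

Final answer: 125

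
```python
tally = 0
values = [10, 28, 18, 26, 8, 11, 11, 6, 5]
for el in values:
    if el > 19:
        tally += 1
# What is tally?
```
Trace:
  tally=0
  tally=0, el=10
  tally=1, el=28
  tally=1, el=18
  tally=2, el=26
  tally=2, el=8
  tally=2, el=11
  tally=2, el=11
  tally=2, el=6
  tally=2, el=5

Final answer: 2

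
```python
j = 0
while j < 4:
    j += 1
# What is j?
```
Trace:
  j=0
  j=1
  j=2
  j=3
  j=4

Final answer: 4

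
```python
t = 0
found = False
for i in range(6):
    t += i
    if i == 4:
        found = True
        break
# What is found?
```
Trace:
  t=0
  t=0, found=False
  t=0, found=False, i=0
  t=1, found=False, i=1
  t=3, found=False, i=2
  t=6, found=False, i=3
  t=10, found=True, i=4

Final answer: True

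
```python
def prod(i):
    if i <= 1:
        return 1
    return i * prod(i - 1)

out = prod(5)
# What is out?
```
Call trace:
prod(i=5)
  prod(i=4)
    prod(i=3)
      prod(i=2)
        prod(i=1)
        -> return 1
      -> return 2
    -> return 6
  -> return 24
-> return 120

Final answer: 120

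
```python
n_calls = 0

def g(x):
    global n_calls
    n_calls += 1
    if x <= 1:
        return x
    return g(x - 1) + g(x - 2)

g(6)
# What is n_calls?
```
Call trace (a repeated sub-call is expanded the first time; later identical calls just restate its return value):
g(x=6)
  g(x=5)
    g(x=4)
      g(x=3)
        g(x=2)
          g(x=1)
          -> return 1
          g(x=0)
          -> return 0
        -> return 1
        g(x=1)
        -> return 1
      -> return 2
      g(x=2) -> return 1  (same call as traced above)
    -> return 3
    g(x=3) -> return 2  (same call as traced above)
  -> return 5
  g(x=4) -> return 3  (same call as traced above)
-> return 8

n_calls is incremented once per call, so count the calls in each subtree. Let C(x) = number of calls made by g(x).
C(0) = C(1) = 1 (base case, no recursion); C(x) = 1 + C(x - 1) + C(x - 2) otherwise.
C(2) = 1 + C(1) + C(0) = 1 + 1 + 1 = 3
C(3) = 1 + C(2) + C(1) = 1 + 3 + 1 = 5
C(4) = 1 + C(3) + C(2) = 1 + 5 + 3 = 9
C(5) = 1 + C(4) + C(3) = 1 + 9 + 5 = 15
C(6) = 1 + C(5) + C(4) = 1 + 15 + 9 = 25
n_calls = C(6) = 25

Final answer: 25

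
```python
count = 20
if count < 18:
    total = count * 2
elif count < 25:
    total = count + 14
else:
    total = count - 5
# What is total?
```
Trace:
  count=20
  count=20, total=34

Final answer: 34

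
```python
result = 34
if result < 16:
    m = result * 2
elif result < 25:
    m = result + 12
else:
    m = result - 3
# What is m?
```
Trace:
  result=34
  result=34, m=31

Final answer: 31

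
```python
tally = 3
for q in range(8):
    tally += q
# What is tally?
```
Trace:
  tally=3
  tally=3, q=0
  tally=4, q=1
  tally=6, q=2
  tally=9, q=3
  tally=13, q=4
  tally=18, q=5
  tally=24, q=6
  tally=31, q=7

Final answer: 31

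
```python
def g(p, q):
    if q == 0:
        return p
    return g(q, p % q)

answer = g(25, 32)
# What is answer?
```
Call trace:
g(p=25, q=32)
  g(p=32, q=25)
    g(p=25, q=7)
      g(p=7, q=4)
        g(p=4, q=3)
          g(p=3, q=1)
            g(p=1, q=0)
            -> return 1
          -> return 1
        -> return 1
      -> return 1
    -> return 1
  -> return 1
-> return 1

Final answer: 1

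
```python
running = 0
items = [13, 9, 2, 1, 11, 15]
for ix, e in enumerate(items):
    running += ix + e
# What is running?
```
Trace:
  running=0
  running=13, ix=0, e=13
  running=23, ix=1, e=9
  running=27, ix=2, e=2
  running=31, ix=3, e=1
  running=46, ix=4, e=11
  running=66, ix=5, e=15

Final answer: 66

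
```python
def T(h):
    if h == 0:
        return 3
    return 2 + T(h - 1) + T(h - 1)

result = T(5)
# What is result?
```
Call trace (a repeated sub-call is expanded the first time; later identical calls just restate its return value):
T(h=5)
  T(h=4)
    T(h=3)
      T(h=2)
        T(h=1)
          T(h=0)
          -> return 3
          T(h=0)
          -> return 3
        -> return 8
        T(h=1) -> return 8  (same call as traced above)
      -> return 18
      T(h=2) -> return 18  (same call as traced above)
    -> return 38
    T(h=3) -> return 38  (same call as traced above)
  -> return 78
  T(h=4) -> return 78  (same call as traced above)
-> return 158

Final answer: 158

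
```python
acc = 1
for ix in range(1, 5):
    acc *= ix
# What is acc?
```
Trace:
  acc=1
  acc=1, ix=1
  acc=2, ix=2
  acc=6, ix=3
  acc=24, ix=4

Final answer: 24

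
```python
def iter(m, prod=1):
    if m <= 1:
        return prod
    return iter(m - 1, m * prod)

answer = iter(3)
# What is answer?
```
Call trace:
iter(m=3, prod=1)
  iter(m=2, prod=3)
    iter(m=1, prod=6)
    -> return 6
  -> return 6
-> return 6

Final answer: 6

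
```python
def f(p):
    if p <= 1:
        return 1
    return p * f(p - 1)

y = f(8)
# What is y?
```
Call trace:
f(p=8)
  f(p=7)
    f(p=6)
      f(p=5)
        f(p=4)
          f(p=3)
            f(p=2)
              f(p=1)
              -> return 1
            -> return 2
          -> return 6
        -> return 24
      -> return 120
    -> return 720
  -> return 5040
-> return 40320

Final answer: 40320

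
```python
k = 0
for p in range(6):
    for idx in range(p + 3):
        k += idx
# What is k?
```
Trace:
  k=0
  k=0, p=0, idx=0
  k=1, p=0, idx=1
  k=3, p=0, idx=2
  k=3, p=1, idx=0
  k=4, p=1, idx=1
  k=6, p=1, idx=2
  k=9, p=1, idx=3
  k=9, p=2, idx=0
  k=10, p=2, idx=1
  k=12, p=2, idx=2
  k=15, p=2, idx=3
  k=19, p=2, idx=4
  k=19, p=3, idx=0
  k=20, p=3, idx=1
  k=22, p=3, idx=2
  k=25, p=3, idx=3
  k=29, p=3, idx=4
  k=34, p=3, idx=5
  k=34, p=4, idx=0
  k=35, p=4, idx=1
  k=37, p=4, idx=2
  k=40, p=4, idx=3
  k=44, p=4, idx=4
  k=49, p=4, idx=5
  k=55, p=4, idx=6
  k=55, p=5, idx=0
  k=56, p=5, idx=1
  k=58, p=5, idx=2
  k=61, p=5, idx=3
  k=65, p=5, idx=4
  k=70, p=5, idx=5
  k=76, p=5, idx=6
  k=83, p=5, idx=7

Final answer: 83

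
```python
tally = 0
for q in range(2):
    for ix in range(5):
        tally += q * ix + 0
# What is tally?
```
Trace:
  tally=0
  tally=0, q=0, ix=0
  tally=0, q=0, ix=1
  tally=0, q=0, ix=2
  tally=0, q=0, ix=3
  tally=0, q=0, ix=4
  tally=0, q=1, ix=0
  tally=1, q=1, ix=1
  tally=3, q=1, ix=2
  tally=6, q=1, ix=3
  tally=10, q=1, ix=4

Final answer: 10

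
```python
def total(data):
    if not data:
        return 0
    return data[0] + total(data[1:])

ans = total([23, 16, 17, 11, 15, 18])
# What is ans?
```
Call trace:
total(data=[23, 16, 17, 11, 15, 18])
  total(data=[16, 17, 11, 15, 18])
    total(data=[17, 11, 15, 18])
      total(data=[11, 15, 18])
        total(data=[15, 18])
          total(data=[18])
            total(data=[])
            -> return 0
          -> return 18
        -> return 33
      -> return 44
    -> return 61
  -> return 77
-> return 100

Final answer: 100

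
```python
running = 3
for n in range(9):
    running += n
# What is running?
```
Trace:
  running=3
  running=3, n=0
  running=4, n=1
  running=6, n=2
  running=9, n=3
  running=13, n=4
  running=18, n=5
  running=24, n=6
  running=31, n=7
  running=39, n=8

Final answer: 39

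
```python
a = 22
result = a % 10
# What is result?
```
Trace:
  a=22
  a=22, result=2

Final answer: 2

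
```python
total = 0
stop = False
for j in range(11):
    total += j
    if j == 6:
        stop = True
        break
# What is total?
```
Trace:
  total=0
  total=0, stop=False
  total=0, stop=False, j=0
  total=1, stop=False, j=1
  total=3, stop=False, j=2
  total=6, stop=False, j=3
  total=10, stop=False, j=4
  total=15, stop=False, j=5
  total=21, stop=True, j=6

Final answer: 21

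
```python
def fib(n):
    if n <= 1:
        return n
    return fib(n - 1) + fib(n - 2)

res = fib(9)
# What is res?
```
Call trace (a repeated sub-call is expanded the first time; later identical calls just restate its return value):
fib(n=9)
  fib(n=8)
    fib(n=7)
      fib(n=6)
        fib(n=5)
          fib(n=4)
            fib(n=3)
              fib(n=2)
                fib(n=1)
                -> return 1
                fib(n=0)
                -> return 0
              -> return 1
              fib(n=1)
              -> return 1
            -> return 2
            fib(n=2) -> return 1  (same call as traced above)
          -> return 3
          fib(n=3) -> return 2  (same call as traced above)
        -> return 5
        fib(n=4) -> return 3  (same call as traced above)
      -> return 8
      fib(n=5) -> return 5  (same call as traced above)
    -> return 13
    fib(n=6) -> return 8  (same call as traced above)
  -> return 21
  fib(n=7) -> return 13  (same call as traced above)
-> return 34

Final answer: 34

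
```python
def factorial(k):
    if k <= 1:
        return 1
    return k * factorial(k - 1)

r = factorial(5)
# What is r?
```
Call trace:
factorial(k=5)
  factorial(k=4)
    factorial(k=3)
      factorial(k=2)
        factorial(k=1)
        -> return 1
      -> return 2
    -> return 6
  -> return 24
-> return 120

Final answer: 120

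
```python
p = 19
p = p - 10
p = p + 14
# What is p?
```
Trace:
  p=19
  p=9
  p=23

Final answer: 23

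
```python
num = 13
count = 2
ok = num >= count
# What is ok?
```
Trace:
  num=13
  num=13, count=2
  num=13, count=2, ok=True

Final answer: True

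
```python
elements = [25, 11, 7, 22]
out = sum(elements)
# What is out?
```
Trace:
  elements=[25, 11, 7, 22]
  elements=[25, 11, 7, 22], out=65

Final answer: 65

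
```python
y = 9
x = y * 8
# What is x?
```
Trace:
  y=9
  y=9, x=72

Final answer: 72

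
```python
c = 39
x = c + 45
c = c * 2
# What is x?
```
Trace:
  c=39
  c=39, x=84
  c=78, x=84

Final answer: 84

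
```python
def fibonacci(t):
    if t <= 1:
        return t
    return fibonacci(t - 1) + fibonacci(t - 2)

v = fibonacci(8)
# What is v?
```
Call trace (a repeated sub-call is expanded the first time; later identical calls just restate its return value):
fibonacci(t=8)
  fibonacci(t=7)
    fibonacci(t=6)
      fibonacci(t=5)
        fibonacci(t=4)
          fibonacci(t=3)
            fibonacci(t=2)
              fibonacci(t=1)
              -> return 1
              fibonacci(t=0)
              -> return 0
            -> return 1
            fibonacci(t=1)
            -> return 1
          -> return 2
          fibonacci(t=2) -> return 1  (same call as traced above)
        -> return 3
        fibonacci(t=3) -> return 2  (same call as traced above)
      -> return 5
      fibonacci(t=4) -> return 3  (same call as traced above)
    -> return 8
    fibonacci(t=5) -> return 5  (same call as traced above)
  -> return 13
  fibonacci(t=6) -> return 8  (same call as traced above)
-> return 21

Final answer: 21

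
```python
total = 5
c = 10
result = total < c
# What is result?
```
Trace:
  total=5
  total=5, c=10
  total=5, c=10, result=True

Final answer: True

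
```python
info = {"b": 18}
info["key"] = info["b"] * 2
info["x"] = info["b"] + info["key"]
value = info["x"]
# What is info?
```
Trace:
  info={'b': 18}
  info={'b': 18, 'key': 36}
  info={'b': 18, 'key': 36, 'x': 54}
  info={'b': 18, 'key': 36, 'x': 54}, value=54

Final answer: {'b': 18, 'key': 36, 'x': 54}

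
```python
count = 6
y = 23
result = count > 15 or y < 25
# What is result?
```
Trace:
  count=6
  count=6, y=23
  count=6, y=23, result=True

Final answer: True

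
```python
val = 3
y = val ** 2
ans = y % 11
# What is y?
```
Trace:
  val=3
  val=3, y=9
  val=3, y=9, ans=9

Final answer: 9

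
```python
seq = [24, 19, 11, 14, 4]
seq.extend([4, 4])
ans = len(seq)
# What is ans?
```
Trace:
  seq=[24, 19, 11, 14, 4]
  seq=[24, 19, 11, 14, 4, 4, 4]
  seq=[24, 19, 11, 14, 4, 4, 4], ans=7

Final answer: 7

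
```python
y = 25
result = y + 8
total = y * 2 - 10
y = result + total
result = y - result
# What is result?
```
Trace:
  y=25
  y=25, result=33
  y=25, result=33, total=40
  y=73, result=33, total=40
  y=73, result=40, total=40

Final answer: 40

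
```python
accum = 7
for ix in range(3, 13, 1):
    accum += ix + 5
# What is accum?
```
Trace:
  accum=7
  accum=15, ix=3
  accum=24, ix=4
  accum=34, ix=5
  accum=45, ix=6
  accum=57, ix=7
  accum=70, ix=8
  accum=84, ix=9
  accum=99, ix=10
  accum=115, ix=11
  accum=132, ix=12

Final answer: 132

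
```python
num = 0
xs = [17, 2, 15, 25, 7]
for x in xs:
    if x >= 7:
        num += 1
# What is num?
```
Trace:
  num=0
  num=1, x=17
  num=1, x=2
  num=2, x=15
  num=3, x=25
  num=4, x=7

Final answer: 4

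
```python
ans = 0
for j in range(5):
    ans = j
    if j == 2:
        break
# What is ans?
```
Trace:
  ans=0
  ans=0, j=0
  ans=1, j=1
  ans=2, j=2

Final answer: 2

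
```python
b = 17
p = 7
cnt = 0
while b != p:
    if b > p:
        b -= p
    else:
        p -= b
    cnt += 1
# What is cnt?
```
Trace:
  b=17
  b=17, p=7
  b=17, p=7, cnt=0
  b=10, p=7, cnt=1
  b=3, p=7, cnt=2
  b=3, p=4, cnt=3
  b=3, p=1, cnt=4
  b=2, p=1, cnt=5
  b=1, p=1, cnt=6

Final answer: 6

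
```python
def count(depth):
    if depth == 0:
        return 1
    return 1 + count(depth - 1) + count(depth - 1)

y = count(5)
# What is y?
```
Call trace (a repeated sub-call is expanded the first time; later identical calls just restate its return value):
count(depth=5)
  count(depth=4)
    count(depth=3)
      count(depth=2)
        count(depth=1)
          count(depth=0)
          -> return 1
          count(depth=0)
          -> return 1
        -> return 3
        count(depth=1) -> return 3  (same call as traced above)
      -> return 7
      count(depth=2) -> return 7  (same call as traced above)
    -> return 15
    count(depth=3) -> return 15  (same call as traced above)
  -> return 31
  count(depth=4) -> return 31  (same call as traced above)
-> return 63

Final answer: 63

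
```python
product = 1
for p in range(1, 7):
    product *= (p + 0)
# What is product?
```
Trace:
  product=1
  product=1, p=1
  product=2, p=2
  product=6, p=3
  product=24, p=4
  product=120, p=5
  product=720, p=6

Final answer: 720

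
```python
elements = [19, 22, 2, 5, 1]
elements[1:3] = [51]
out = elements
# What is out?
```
Trace:
  elements=[19, 22, 2, 5, 1]
  elements=[19, 51, 5, 1]
  elements=[19, 51, 5, 1], out=[19, 51, 5, 1]

Final answer: [19, 51, 5, 1]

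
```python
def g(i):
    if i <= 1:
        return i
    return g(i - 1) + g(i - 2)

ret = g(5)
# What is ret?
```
Call trace (a repeated sub-call is expanded the first time; later identical calls just restate its return value):
g(i=5)
  g(i=4)
    g(i=3)
      g(i=2)
        g(i=1)
        -> return 1
        g(i=0)
        -> return 0
      -> return 1
      g(i=1)
      -> return 1
    -> return 2
    g(i=2) -> return 1  (same call as traced above)
  -> return 3
  g(i=3) -> return 2  (same call as traced above)
-> return 5

Final answer: 5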